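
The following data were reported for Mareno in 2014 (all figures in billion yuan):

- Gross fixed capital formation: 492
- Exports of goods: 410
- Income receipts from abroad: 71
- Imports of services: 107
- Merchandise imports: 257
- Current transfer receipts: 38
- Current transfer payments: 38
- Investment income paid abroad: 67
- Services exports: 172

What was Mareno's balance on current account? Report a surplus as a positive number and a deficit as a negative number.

222

Goods balance = 410 - 257 = 153
Services balance = 172 - 107 = 65
Trade balance (goods + services) = 153 + 65 = 218
Net primary income = 71 - 67 = 4
Net secondary income = 38 - 38 = 0
Current account = 218 + 4 + 0 = 222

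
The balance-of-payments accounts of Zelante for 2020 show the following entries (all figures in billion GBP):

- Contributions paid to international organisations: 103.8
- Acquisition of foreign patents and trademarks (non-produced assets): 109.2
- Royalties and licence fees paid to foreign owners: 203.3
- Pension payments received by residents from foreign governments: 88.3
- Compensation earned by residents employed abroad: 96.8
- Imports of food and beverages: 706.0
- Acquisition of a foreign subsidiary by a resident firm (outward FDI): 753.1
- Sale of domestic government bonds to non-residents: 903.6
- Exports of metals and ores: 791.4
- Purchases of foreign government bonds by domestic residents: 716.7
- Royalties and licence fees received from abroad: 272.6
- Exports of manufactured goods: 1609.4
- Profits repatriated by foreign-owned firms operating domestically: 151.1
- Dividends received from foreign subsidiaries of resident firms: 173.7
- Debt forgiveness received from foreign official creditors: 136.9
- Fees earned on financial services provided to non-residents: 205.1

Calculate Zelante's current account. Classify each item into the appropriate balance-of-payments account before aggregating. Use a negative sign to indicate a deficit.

2073.1

Goods: 1609.4 + 791.4 - 706.0 = 1694.8
Services: 272.6 - 203.3 + 205.1 = 274.4
Primary income: 173.7 - 151.1 + 96.8 = 119.4
Secondary income: 88.3 - 103.8 = -15.5
Current account = 1694.8 + 274.4 + 119.4 + (-15.5) = 2073.1
(Excluded from the current account — capital account: acquisition of foreign patents and trademarks (non-produced assets) 109.2, debt forgiveness received from foreign official creditors 136.9; financial account: acquisition of a foreign subsidiary by a resident firm (outward FDI) 753.1, sale of domestic government bonds to non-residents 903.6, purchases of foreign government bonds by domestic residents 716.7.)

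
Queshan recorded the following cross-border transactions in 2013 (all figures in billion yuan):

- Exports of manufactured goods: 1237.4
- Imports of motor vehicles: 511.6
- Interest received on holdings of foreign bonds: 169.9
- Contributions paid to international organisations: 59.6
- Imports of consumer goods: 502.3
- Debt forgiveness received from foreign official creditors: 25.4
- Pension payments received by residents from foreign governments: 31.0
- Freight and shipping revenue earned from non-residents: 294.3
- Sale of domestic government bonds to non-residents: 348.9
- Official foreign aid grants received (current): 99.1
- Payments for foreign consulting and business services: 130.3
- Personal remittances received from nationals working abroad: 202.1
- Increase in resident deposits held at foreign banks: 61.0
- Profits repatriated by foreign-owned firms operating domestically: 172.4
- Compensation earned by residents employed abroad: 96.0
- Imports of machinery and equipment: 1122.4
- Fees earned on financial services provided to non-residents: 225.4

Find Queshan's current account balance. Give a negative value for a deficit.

-143.4

Goods: -502.3 - 511.6 - 1122.4 + 1237.4 = -898.9
Services: -130.3 + 225.4 + 294.3 = 389.4
Primary income: 169.9 - 172.4 + 96.0 = 93.5
Secondary income: 99.1 + 202.1 + 31.0 - 59.6 = 272.6
Current account = (-898.9) + 389.4 + 93.5 + 272.6 = -143.4
(Excluded from the current account — capital account: debt forgiveness received from foreign official creditors 25.4; financial account: sale of domestic government bonds to non-residents 348.9, increase in resident deposits held at foreign banks 61.0.)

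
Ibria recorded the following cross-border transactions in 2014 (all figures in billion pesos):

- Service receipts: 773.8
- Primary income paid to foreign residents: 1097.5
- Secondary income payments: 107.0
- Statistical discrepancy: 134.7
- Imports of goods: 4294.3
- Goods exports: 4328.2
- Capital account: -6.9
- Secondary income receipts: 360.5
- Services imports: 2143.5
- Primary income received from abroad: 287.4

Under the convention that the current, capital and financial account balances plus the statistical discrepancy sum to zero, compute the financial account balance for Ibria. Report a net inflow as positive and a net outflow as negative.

Goods balance = 4328.2 - 4294.3 = 33.9
Services balance = 773.8 - 2143.5 = -1369.7
Trade balance (goods + services) = 33.9 + (-1369.7) = -1335.8
Net primary income = 287.4 - 1097.5 = -810.1
Net secondary income = 360.5 - 107.0 = 253.5
Current account = -1335.8 + (-810.1) + 253.5 = -1892.4
Financial account = -(-1892.4 + (-6.9) + 134.7) = 1764.6

1764.6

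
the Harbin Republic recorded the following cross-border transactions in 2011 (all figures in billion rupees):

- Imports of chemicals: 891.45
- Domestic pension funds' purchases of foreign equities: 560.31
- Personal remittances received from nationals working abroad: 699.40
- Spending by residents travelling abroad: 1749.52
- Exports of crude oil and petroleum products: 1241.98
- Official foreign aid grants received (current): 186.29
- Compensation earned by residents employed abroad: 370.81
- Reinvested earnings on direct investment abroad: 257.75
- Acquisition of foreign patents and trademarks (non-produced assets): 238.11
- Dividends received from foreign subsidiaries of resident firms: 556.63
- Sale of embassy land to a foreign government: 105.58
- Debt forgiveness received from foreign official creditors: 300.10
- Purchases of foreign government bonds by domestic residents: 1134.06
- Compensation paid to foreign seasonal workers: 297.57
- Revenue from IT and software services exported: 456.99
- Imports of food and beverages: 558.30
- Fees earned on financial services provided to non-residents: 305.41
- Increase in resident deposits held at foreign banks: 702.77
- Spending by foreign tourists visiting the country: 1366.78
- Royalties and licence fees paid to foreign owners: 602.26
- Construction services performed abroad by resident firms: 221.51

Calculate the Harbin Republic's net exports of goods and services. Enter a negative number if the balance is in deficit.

-208.86

Goods: -891.45 + 1241.98 - 558.30 = -207.77
Services: 221.51 - 1749.52 + 1366.78 - 602.26 + 456.99 + 305.41 = -1.09
Trade balance = -207.77 + (-1.09) = -208.86
(Excluded from the trade balance — financial account: domestic pension funds' purchases of foreign equities 560.31, purchases of foreign government bonds by domestic residents 1134.06, increase in resident deposits held at foreign banks 702.77; secondary income: personal remittances received from nationals working abroad 699.40, official foreign aid grants received (current) 186.29; primary income: compensation earned by residents employed abroad 370.81, reinvested earnings on direct investment abroad 257.75, dividends received from foreign subsidiaries of resident firms 556.63, compensation paid to foreign seasonal workers 297.57; capital account: acquisition of foreign patents and trademarks (non-produced assets) 238.11, sale of embassy land to a foreign government 105.58, debt forgiveness received from foreign official creditors 300.10.)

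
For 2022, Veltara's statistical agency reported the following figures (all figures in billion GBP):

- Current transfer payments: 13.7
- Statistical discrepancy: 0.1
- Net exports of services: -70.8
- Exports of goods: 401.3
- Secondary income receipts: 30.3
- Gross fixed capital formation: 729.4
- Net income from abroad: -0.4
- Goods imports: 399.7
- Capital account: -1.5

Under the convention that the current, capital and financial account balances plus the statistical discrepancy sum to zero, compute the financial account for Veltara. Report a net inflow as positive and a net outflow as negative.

54.4

Goods balance = 401.3 - 399.7 = 1.6
Services balance = -70.8
Trade balance (goods + services) = 1.6 + (-70.8) = -69.2
Net primary income = -0.4
Net secondary income = 30.3 - 13.7 = 16.6
Current account = -69.2 + (-0.4) + 16.6 = -53.0
Financial account = -(-53.0 + (-1.5) + 0.1) = 54.4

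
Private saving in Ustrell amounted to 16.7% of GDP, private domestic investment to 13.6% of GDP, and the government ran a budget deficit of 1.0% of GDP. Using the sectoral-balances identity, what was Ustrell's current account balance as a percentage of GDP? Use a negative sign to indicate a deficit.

2.1

By the sectoral-balances identity, CA = (S_private - I) + (T - G).
Private balance = 16.7 - 13.6 = 3.1
Government balance (T - G) = -1.0
CA = 3.1 + (-1.0) = 2.1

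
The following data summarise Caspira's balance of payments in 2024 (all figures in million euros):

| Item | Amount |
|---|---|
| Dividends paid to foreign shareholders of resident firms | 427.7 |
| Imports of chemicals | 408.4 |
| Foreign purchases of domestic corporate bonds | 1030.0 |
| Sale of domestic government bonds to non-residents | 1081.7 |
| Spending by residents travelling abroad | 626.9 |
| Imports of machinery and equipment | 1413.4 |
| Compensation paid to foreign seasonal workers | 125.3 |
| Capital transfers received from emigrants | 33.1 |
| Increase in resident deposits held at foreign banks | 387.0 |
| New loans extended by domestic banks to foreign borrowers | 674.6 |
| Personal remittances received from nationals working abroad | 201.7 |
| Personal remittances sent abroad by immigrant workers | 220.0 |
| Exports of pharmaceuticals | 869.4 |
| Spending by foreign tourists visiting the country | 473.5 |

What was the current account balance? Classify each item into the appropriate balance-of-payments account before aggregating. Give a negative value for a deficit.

Goods: 869.4 - 1413.4 - 408.4 = -952.4
Services: 473.5 - 626.9 = -153.4
Primary income: -427.7 - 125.3 = -553.0
Secondary income: 201.7 - 220.0 = -18.3
Current account = (-952.4) + (-153.4) + (-553.0) + (-18.3) = -1677.1
(Excluded from the current account — financial account: foreign purchases of domestic corporate bonds 1030.0, sale of domestic government bonds to non-residents 1081.7, increase in resident deposits held at foreign banks 387.0, new loans extended by domestic banks to foreign borrowers 674.6; capital account: capital transfers received from emigrants 33.1.)

-1677.1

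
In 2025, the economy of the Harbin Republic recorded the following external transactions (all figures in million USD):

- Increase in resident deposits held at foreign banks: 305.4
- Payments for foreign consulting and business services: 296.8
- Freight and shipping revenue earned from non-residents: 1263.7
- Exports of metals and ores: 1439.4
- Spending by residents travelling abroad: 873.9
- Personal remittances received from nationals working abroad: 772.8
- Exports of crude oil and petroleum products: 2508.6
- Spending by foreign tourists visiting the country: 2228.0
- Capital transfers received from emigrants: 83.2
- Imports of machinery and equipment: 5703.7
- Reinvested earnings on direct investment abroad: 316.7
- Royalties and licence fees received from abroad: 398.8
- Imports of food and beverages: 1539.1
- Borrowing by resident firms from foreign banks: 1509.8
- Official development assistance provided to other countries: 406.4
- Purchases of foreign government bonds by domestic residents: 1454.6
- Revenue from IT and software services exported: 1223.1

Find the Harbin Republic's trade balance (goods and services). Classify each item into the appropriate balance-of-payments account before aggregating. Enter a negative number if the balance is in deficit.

Goods: -1539.1 + 2508.6 - 5703.7 + 1439.4 = -3294.8
Services: 2228.0 - 873.9 + 1223.1 + 398.8 - 296.8 + 1263.7 = 3942.9
Trade balance = -3294.8 + 3942.9 = 648.1
(Excluded from the trade balance — financial account: increase in resident deposits held at foreign banks 305.4, borrowing by resident firms from foreign banks 1509.8, purchases of foreign government bonds by domestic residents 1454.6; secondary income: personal remittances received from nationals working abroad 772.8, official development assistance provided to other countries 406.4; capital account: capital transfers received from emigrants 83.2; primary income: reinvested earnings on direct investment abroad 316.7.)

648.1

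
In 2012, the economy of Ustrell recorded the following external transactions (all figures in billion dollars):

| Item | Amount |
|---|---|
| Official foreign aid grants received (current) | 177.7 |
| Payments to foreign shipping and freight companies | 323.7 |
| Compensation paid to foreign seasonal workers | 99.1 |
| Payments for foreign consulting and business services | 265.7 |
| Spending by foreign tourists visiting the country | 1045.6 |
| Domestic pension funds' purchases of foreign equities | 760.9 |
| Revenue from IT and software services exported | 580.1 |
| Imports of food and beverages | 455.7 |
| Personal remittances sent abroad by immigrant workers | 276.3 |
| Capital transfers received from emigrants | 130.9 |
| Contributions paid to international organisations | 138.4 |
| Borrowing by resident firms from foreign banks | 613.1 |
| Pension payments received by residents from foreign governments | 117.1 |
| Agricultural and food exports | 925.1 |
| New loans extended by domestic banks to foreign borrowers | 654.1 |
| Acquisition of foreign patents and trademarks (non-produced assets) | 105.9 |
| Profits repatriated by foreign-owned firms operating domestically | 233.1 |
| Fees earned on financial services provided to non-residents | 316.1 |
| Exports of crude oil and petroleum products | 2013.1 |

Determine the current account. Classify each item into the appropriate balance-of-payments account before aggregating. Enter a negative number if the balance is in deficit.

3382.8

Goods: -455.7 + 2013.1 + 925.1 = 2482.5
Services: 580.1 - 323.7 - 265.7 + 316.1 + 1045.6 = 1352.4
Primary income: -99.1 - 233.1 = -332.2
Secondary income: -276.3 - 138.4 + 177.7 + 117.1 = -119.9
Current account = 2482.5 + 1352.4 + (-332.2) + (-119.9) = 3382.8
(Excluded from the current account — financial account: domestic pension funds' purchases of foreign equities 760.9, borrowing by resident firms from foreign banks 613.1, new loans extended by domestic banks to foreign borrowers 654.1; capital account: capital transfers received from emigrants 130.9, acquisition of foreign patents and trademarks (non-produced assets) 105.9.)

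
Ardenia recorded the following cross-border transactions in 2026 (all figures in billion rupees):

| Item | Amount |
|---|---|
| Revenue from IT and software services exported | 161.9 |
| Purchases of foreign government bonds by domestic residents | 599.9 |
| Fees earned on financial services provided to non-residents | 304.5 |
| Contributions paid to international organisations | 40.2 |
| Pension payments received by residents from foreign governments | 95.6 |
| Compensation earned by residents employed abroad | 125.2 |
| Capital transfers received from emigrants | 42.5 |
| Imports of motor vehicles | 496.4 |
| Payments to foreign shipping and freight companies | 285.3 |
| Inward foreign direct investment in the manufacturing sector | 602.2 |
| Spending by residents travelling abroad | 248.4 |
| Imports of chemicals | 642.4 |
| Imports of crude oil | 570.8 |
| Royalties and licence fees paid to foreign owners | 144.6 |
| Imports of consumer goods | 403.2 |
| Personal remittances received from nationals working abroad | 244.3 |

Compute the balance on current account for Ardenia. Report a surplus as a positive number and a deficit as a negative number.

Goods: -570.8 - 403.2 - 642.4 - 496.4 = -2112.8
Services: 161.9 - 144.6 + 304.5 - 285.3 - 248.4 = -211.9
Primary income: 125.2
Secondary income: 95.6 + 244.3 - 40.2 = 299.7
Current account = (-2112.8) + (-211.9) + 125.2 + 299.7 = -1899.8
(Excluded from the current account — financial account: purchases of foreign government bonds by domestic residents 599.9, inward foreign direct investment in the manufacturing sector 602.2; capital account: capital transfers received from emigrants 42.5.)

-1899.8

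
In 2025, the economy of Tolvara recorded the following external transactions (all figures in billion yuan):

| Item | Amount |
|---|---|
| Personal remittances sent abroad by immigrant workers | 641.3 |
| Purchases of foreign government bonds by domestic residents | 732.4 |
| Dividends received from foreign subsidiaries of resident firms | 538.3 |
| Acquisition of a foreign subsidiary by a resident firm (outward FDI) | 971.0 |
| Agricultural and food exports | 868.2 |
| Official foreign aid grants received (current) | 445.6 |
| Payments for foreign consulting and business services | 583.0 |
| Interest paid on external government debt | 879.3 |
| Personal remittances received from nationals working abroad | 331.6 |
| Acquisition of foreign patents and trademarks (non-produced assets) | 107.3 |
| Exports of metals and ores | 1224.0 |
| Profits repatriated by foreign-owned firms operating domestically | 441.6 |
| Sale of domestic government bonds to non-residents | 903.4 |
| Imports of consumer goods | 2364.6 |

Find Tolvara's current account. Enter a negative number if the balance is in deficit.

Goods: 1224.0 + 868.2 - 2364.6 = -272.4
Services: -583.0
Primary income: -441.6 - 879.3 + 538.3 = -782.6
Secondary income: 331.6 + 445.6 - 641.3 = 135.9
Current account = (-272.4) + (-583.0) + (-782.6) + 135.9 = -1502.1
(Excluded from the current account — financial account: purchases of foreign government bonds by domestic residents 732.4, acquisition of a foreign subsidiary by a resident firm (outward FDI) 971.0, sale of domestic government bonds to non-residents 903.4; capital account: acquisition of foreign patents and trademarks (non-produced assets) 107.3.)

-1502.1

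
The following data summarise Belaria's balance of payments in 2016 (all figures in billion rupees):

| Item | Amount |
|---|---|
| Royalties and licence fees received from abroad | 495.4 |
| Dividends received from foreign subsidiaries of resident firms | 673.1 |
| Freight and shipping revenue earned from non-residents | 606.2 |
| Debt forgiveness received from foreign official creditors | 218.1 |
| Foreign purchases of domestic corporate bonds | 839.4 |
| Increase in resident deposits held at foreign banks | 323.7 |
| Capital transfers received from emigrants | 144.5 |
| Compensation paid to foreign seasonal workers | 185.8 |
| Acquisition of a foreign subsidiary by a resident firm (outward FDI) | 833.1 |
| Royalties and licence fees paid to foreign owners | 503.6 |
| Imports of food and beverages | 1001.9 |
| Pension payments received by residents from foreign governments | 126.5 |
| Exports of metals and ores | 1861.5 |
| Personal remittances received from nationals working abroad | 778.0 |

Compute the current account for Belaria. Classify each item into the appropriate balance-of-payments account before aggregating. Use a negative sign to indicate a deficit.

2849.4

Goods: 1861.5 - 1001.9 = 859.6
Services: -503.6 + 495.4 + 606.2 = 598.0
Primary income: -185.8 + 673.1 = 487.3
Secondary income: 126.5 + 778.0 = 904.5
Current account = 859.6 + 598.0 + 487.3 + 904.5 = 2849.4
(Excluded from the current account — capital account: debt forgiveness received from foreign official creditors 218.1, capital transfers received from emigrants 144.5; financial account: foreign purchases of domestic corporate bonds 839.4, increase in resident deposits held at foreign banks 323.7, acquisition of a foreign subsidiary by a resident firm (outward FDI) 833.1.)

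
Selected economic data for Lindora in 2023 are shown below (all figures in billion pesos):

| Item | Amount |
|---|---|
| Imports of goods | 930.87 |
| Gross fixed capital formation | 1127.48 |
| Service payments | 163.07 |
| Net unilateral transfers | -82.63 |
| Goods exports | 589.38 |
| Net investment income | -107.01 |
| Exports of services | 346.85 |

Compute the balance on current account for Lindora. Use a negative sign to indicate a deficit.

-347.35

Goods balance = 589.38 - 930.87 = -341.49
Services balance = 346.85 - 163.07 = 183.78
Trade balance (goods + services) = -341.49 + 183.78 = -157.71
Net primary income = -107.01
Net secondary income = -82.63
Current account = -157.71 + (-107.01) + (-82.63) = -347.35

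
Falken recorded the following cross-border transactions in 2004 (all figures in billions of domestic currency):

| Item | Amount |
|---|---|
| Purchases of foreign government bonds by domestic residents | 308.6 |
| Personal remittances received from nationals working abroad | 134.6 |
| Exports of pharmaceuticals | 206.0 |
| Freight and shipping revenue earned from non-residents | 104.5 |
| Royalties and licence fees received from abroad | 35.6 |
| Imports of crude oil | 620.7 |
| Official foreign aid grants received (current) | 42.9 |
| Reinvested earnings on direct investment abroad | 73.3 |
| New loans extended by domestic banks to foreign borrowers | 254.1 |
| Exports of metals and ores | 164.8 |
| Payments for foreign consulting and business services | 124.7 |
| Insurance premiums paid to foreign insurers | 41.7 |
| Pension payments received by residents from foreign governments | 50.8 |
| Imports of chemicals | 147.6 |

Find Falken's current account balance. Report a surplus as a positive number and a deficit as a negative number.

Goods: -620.7 + 206.0 + 164.8 - 147.6 = -397.5
Services: 104.5 - 124.7 - 41.7 + 35.6 = -26.3
Primary income: 73.3
Secondary income: 50.8 + 134.6 + 42.9 = 228.3
Current account = (-397.5) + (-26.3) + 73.3 + 228.3 = -122.2
(Excluded from the current account — financial account: purchases of foreign government bonds by domestic residents 308.6, new loans extended by domestic banks to foreign borrowers 254.1.)

-122.2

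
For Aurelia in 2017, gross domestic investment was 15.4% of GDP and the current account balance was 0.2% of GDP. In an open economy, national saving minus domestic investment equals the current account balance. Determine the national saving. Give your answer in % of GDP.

S - I = CA (net lending to the rest of the world).
S = I + CA = 15.4 + 0.2 = 15.6

15.6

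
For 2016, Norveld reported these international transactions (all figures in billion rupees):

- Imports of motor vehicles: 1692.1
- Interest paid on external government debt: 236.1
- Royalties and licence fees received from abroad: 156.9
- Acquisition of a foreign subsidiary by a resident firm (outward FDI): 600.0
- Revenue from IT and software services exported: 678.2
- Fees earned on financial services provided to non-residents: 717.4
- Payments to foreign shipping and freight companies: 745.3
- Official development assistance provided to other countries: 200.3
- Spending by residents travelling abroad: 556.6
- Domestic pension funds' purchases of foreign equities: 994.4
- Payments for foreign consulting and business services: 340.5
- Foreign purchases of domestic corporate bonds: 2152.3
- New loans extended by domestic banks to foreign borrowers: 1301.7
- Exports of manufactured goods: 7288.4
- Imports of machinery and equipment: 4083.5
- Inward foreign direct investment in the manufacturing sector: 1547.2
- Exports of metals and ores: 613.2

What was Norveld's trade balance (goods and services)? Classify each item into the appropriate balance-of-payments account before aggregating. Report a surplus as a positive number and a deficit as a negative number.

2036.1

Goods: -4083.5 + 613.2 + 7288.4 - 1692.1 = 2126.0
Services: 717.4 - 556.6 - 340.5 + 156.9 - 745.3 + 678.2 = -89.9
Trade balance = 2126.0 + (-89.9) = 2036.1
(Excluded from the trade balance — primary income: interest paid on external government debt 236.1; financial account: acquisition of a foreign subsidiary by a resident firm (outward FDI) 600.0, domestic pension funds' purchases of foreign equities 994.4, foreign purchases of domestic corporate bonds 2152.3, new loans extended by domestic banks to foreign borrowers 1301.7, inward foreign direct investment in the manufacturing sector 1547.2; secondary income: official development assistance provided to other countries 200.3.)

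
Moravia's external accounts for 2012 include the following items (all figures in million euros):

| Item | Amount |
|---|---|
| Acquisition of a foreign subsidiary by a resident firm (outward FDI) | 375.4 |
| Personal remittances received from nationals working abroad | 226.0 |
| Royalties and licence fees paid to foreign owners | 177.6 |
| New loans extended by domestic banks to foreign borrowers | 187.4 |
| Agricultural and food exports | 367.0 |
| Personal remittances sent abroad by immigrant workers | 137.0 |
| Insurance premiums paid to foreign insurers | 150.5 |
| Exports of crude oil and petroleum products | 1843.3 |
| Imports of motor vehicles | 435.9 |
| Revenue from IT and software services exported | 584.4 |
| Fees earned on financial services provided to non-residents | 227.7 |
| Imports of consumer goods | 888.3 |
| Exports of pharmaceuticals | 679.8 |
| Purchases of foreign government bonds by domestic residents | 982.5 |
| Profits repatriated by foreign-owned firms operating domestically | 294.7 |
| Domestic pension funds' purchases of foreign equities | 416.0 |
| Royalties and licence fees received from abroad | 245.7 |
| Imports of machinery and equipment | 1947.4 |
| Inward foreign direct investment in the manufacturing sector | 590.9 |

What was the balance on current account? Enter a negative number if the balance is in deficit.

142.5

Goods: 1843.3 - 888.3 - 1947.4 + 367.0 - 435.9 + 679.8 = -381.5
Services: 245.7 - 150.5 + 584.4 + 227.7 - 177.6 = 729.7
Primary income: -294.7
Secondary income: -137.0 + 226.0 = 89.0
Current account = (-381.5) + 729.7 + (-294.7) + 89.0 = 142.5
(Excluded from the current account — financial account: acquisition of a foreign subsidiary by a resident firm (outward FDI) 375.4, new loans extended by domestic banks to foreign borrowers 187.4, purchases of foreign government bonds by domestic residents 982.5, domestic pension funds' purchases of foreign equities 416.0, inward foreign direct investment in the manufacturing sector 590.9.)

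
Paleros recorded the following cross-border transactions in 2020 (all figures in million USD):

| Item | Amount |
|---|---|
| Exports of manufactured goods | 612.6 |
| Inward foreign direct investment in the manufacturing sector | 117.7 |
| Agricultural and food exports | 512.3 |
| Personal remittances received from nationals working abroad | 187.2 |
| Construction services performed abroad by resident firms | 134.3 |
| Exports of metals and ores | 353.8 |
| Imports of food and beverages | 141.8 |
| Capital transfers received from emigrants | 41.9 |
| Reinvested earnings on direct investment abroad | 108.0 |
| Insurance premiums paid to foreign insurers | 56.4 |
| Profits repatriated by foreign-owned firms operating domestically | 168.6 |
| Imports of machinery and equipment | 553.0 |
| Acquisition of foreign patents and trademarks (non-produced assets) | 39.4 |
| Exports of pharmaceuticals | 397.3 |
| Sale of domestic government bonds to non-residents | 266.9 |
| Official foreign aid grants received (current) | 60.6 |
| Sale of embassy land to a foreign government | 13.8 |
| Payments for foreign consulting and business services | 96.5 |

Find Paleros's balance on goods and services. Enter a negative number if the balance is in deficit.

1162.6

Goods: 512.3 + 612.6 + 397.3 + 353.8 - 553.0 - 141.8 = 1181.2
Services: 134.3 - 96.5 - 56.4 = -18.6
Trade balance = 1181.2 + (-18.6) = 1162.6
(Excluded from the trade balance — financial account: inward foreign direct investment in the manufacturing sector 117.7, sale of domestic government bonds to non-residents 266.9; secondary income: personal remittances received from nationals working abroad 187.2, official foreign aid grants received (current) 60.6; capital account: capital transfers received from emigrants 41.9, acquisition of foreign patents and trademarks (non-produced assets) 39.4, sale of embassy land to a foreign government 13.8; primary income: reinvested earnings on direct investment abroad 108.0, profits repatriated by foreign-owned firms operating domestically 168.6.)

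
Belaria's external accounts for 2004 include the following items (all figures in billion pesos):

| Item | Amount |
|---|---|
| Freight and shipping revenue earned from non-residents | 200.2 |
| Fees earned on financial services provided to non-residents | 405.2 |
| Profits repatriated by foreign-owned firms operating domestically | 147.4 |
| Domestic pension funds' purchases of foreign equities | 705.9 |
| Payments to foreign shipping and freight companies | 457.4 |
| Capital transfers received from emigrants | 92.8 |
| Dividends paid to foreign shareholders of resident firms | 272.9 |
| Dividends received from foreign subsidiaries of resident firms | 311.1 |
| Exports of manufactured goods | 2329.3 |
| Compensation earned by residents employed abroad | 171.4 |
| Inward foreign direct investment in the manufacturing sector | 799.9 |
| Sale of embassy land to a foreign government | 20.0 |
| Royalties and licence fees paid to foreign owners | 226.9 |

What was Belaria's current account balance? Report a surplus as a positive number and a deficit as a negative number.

2312.6

Goods: 2329.3
Services: 200.2 - 226.9 - 457.4 + 405.2 = -78.9
Primary income: -272.9 - 147.4 + 171.4 + 311.1 = 62.2
Current account = 2329.3 + (-78.9) + 62.2 = 2312.6
(Excluded from the current account — financial account: domestic pension funds' purchases of foreign equities 705.9, inward foreign direct investment in the manufacturing sector 799.9; capital account: capital transfers received from emigrants 92.8, sale of embassy land to a foreign government 20.0.)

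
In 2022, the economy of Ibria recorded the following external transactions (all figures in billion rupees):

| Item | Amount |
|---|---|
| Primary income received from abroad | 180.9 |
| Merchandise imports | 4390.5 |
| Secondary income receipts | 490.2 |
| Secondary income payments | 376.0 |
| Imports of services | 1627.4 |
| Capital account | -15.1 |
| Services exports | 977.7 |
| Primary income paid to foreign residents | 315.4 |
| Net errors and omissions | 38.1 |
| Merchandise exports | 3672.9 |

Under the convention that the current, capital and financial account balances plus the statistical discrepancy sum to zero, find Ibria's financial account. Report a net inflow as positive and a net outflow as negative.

1364.6

Goods balance = 3672.9 - 4390.5 = -717.6
Services balance = 977.7 - 1627.4 = -649.7
Trade balance (goods + services) = -717.6 + (-649.7) = -1367.3
Net primary income = 180.9 - 315.4 = -134.5
Net secondary income = 490.2 - 376.0 = 114.2
Current account = -1367.3 + (-134.5) + 114.2 = -1387.6
Financial account = -(-1387.6 + (-15.1) + 38.1) = 1364.6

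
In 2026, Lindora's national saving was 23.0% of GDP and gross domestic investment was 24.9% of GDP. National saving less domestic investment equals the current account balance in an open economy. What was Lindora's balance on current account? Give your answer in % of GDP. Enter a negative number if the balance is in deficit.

-1.9

CA = S - I = 23.0 - 24.9 = -1.9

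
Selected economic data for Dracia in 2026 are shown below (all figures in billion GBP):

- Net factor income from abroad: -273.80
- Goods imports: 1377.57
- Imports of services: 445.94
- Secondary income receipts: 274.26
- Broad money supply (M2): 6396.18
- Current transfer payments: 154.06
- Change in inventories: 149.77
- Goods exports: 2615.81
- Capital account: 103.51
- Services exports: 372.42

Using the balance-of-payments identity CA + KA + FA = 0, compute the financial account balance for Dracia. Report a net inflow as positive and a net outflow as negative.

Goods balance = 2615.81 - 1377.57 = 1238.24
Services balance = 372.42 - 445.94 = -73.52
Trade balance (goods + services) = 1238.24 + (-73.52) = 1164.72
Net primary income = -273.80
Net secondary income = 274.26 - 154.06 = 120.20
Current account = 1164.72 + (-273.80) + 120.20 = 1011.12
Financial account = -(1011.12 + 103.51) = -1114.63

-1114.63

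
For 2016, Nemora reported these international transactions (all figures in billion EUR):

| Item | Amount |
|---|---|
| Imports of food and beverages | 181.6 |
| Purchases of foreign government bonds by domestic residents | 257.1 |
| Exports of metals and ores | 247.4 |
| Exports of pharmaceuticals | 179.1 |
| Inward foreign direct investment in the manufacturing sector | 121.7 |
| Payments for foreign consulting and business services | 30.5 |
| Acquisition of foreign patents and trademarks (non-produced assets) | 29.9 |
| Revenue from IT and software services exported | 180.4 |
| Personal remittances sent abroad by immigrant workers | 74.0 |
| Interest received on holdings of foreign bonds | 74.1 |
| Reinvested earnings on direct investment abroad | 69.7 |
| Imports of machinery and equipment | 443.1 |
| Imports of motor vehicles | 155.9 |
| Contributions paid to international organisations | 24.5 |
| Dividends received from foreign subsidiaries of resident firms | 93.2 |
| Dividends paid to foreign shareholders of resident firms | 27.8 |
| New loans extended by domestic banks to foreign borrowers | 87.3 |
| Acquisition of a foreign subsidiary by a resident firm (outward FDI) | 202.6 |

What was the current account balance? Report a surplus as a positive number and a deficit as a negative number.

Goods: 247.4 - 443.1 - 181.6 - 155.9 + 179.1 = -354.1
Services: -30.5 + 180.4 = 149.9
Primary income: 74.1 - 27.8 + 69.7 + 93.2 = 209.2
Secondary income: -24.5 - 74.0 = -98.5
Current account = (-354.1) + 149.9 + 209.2 + (-98.5) = -93.5
(Excluded from the current account — financial account: purchases of foreign government bonds by domestic residents 257.1, inward foreign direct investment in the manufacturing sector 121.7, new loans extended by domestic banks to foreign borrowers 87.3, acquisition of a foreign subsidiary by a resident firm (outward FDI) 202.6; capital account: acquisition of foreign patents and trademarks (non-produced assets) 29.9.)

-93.5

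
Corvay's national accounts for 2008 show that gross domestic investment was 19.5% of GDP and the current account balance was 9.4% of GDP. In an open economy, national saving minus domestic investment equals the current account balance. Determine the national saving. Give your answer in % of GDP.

S = I + CA = 19.5 + 9.4 = 28.9

28.9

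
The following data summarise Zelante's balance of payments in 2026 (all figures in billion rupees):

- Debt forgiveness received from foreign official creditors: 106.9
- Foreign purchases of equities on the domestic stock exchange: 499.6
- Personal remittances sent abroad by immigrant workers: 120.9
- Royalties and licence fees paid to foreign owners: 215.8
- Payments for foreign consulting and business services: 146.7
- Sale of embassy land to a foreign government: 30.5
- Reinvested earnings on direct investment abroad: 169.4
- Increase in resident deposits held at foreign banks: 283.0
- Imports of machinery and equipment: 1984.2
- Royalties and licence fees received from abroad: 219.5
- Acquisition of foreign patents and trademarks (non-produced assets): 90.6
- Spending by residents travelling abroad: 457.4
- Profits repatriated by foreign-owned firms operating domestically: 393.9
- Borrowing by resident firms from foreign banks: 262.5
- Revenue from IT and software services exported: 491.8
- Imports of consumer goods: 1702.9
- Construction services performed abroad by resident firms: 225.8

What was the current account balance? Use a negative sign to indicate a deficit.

-3915.3

Goods: -1702.9 - 1984.2 = -3687.1
Services: -215.8 - 146.7 + 491.8 + 225.8 - 457.4 + 219.5 = 117.2
Primary income: -393.9 + 169.4 = -224.5
Secondary income: -120.9
Current account = (-3687.1) + 117.2 + (-224.5) + (-120.9) = -3915.3
(Excluded from the current account — capital account: debt forgiveness received from foreign official creditors 106.9, sale of embassy land to a foreign government 30.5, acquisition of foreign patents and trademarks (non-produced assets) 90.6; financial account: foreign purchases of equities on the domestic stock exchange 499.6, increase in resident deposits held at foreign banks 283.0, borrowing by resident firms from foreign banks 262.5.)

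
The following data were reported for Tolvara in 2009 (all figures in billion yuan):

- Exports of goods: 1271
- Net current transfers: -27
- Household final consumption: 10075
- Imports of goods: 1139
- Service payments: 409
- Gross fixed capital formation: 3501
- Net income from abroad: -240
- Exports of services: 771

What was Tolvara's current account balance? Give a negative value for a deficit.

227

Goods balance = 1271 - 1139 = 132
Services balance = 771 - 409 = 362
Trade balance (goods + services) = 132 + 362 = 494
Net primary income = -240
Net secondary income = -27
Current account = 494 + (-240) + (-27) = 227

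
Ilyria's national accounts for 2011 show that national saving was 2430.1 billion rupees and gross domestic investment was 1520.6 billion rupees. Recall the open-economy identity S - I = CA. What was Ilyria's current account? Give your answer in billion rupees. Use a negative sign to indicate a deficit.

CA = S - I = 2430.1 - 1520.6 = 909.5

909.5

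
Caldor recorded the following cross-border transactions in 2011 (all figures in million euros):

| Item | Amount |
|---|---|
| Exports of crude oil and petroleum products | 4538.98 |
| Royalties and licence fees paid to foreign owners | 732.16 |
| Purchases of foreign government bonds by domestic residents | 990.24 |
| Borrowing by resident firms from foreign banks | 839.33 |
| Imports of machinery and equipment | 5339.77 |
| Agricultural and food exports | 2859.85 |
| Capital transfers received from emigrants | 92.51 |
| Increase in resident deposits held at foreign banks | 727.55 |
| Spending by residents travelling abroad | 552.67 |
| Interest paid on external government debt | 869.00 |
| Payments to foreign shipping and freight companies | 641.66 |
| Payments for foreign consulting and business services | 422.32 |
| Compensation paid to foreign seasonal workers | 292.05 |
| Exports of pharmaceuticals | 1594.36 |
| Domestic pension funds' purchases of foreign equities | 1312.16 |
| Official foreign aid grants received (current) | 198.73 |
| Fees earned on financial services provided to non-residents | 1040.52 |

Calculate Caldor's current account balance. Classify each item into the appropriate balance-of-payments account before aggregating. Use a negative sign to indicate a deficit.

Goods: 2859.85 - 5339.77 + 4538.98 + 1594.36 = 3653.42
Services: -422.32 - 641.66 - 552.67 + 1040.52 - 732.16 = -1308.29
Primary income: -869.00 - 292.05 = -1161.05
Secondary income: 198.73
Current account = 3653.42 + (-1308.29) + (-1161.05) + 198.73 = 1382.81
(Excluded from the current account — financial account: purchases of foreign government bonds by domestic residents 990.24, borrowing by resident firms from foreign banks 839.33, increase in resident deposits held at foreign banks 727.55, domestic pension funds' purchases of foreign equities 1312.16; capital account: capital transfers received from emigrants 92.51.)

1382.81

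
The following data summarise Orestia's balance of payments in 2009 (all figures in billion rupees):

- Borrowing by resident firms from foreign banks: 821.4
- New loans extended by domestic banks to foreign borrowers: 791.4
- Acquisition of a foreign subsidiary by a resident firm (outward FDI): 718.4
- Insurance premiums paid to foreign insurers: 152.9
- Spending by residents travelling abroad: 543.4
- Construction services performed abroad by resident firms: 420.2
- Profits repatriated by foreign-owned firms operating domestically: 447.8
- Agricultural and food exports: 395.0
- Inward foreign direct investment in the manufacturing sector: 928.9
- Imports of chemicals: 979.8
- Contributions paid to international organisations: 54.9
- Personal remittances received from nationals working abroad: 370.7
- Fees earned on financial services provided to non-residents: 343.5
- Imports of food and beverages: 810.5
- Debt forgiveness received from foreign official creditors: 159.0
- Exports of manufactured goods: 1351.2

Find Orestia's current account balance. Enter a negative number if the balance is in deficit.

Goods: 395.0 + 1351.2 - 810.5 - 979.8 = -44.1
Services: -152.9 + 343.5 + 420.2 - 543.4 = 67.4
Primary income: -447.8
Secondary income: 370.7 - 54.9 = 315.8
Current account = (-44.1) + 67.4 + (-447.8) + 315.8 = -108.7
(Excluded from the current account — financial account: borrowing by resident firms from foreign banks 821.4, new loans extended by domestic banks to foreign borrowers 791.4, acquisition of a foreign subsidiary by a resident firm (outward FDI) 718.4, inward foreign direct investment in the manufacturing sector 928.9; capital account: debt forgiveness received from foreign official creditors 159.0.)

-108.7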